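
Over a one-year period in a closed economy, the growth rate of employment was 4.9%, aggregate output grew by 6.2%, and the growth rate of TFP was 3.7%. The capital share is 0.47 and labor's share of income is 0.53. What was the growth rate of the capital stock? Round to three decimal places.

-0.206%

Labor's share = 1 − 0.47 = 0.53.
gY = gA + 0.53×4.9 + 0.47×g.
0.47×g = 6.2 − 3.7 − 2.597 = -0.097.
g = -0.097 / 0.47 = -0.20638%.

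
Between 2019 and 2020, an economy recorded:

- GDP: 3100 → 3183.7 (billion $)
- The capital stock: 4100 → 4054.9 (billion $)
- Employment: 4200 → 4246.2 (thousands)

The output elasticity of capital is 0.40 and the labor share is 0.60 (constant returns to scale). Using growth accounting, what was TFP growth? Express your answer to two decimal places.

TFP growth was 2.48%.

GDP growth = (3183.7 − 3100) / 3100 = 2.7%.
The capital stock growth = (4054.9 − 4100) / 4100 = -1.1%.
Employment growth = (4246.2 − 4200) / 4200 = 1.1%.
Labor's share = 1 − 0.4 = 0.6.
The capital stock: 0.4 × (-1.1) = -0.44 pp.
Employment: 0.6 × 1.1 = 0.66 pp.
TFP growth = 2.7 − 0.22 = 2.48%.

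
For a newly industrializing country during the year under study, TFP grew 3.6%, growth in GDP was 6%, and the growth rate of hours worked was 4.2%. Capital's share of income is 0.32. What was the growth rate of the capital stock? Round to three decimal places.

Labor's share = 1 − 0.32 = 0.68.
gY = gA + 0.68×4.2 + 0.32×g.
0.32×g = 6 − 3.6 − 2.856 = -0.456.
g = -0.456 / 0.32 = -1.425%.

-1.425%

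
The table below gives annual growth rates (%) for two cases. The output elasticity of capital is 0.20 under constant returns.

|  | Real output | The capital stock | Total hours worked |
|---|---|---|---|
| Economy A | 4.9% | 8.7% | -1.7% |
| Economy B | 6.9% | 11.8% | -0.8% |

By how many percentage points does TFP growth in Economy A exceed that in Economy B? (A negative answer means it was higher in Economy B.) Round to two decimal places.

Labor's share = 1 − 0.2 = 0.8.
Economy A: TFP = 4.9 − 1.74 + 1.36 = 4.52%.
Economy B: TFP = 6.9 − 2.36 + 0.64 = 5.18%.
Difference = 4.52 − (5.18) = -0.66 pp.

-0.66 percentage points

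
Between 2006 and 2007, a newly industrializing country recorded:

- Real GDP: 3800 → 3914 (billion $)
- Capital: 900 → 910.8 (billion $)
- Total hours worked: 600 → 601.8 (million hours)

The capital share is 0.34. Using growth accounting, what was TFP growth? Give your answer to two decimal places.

Real GDP growth = (3914 − 3800) / 3800 = 3%.
Capital growth = (910.8 − 900) / 900 = 1.2%.
Total hours worked growth = (601.8 − 600) / 600 = 0.3%.
Labor's share = 1 − 0.34 = 0.66.
Capital: 0.34 × 1.2 = 0.408 pp.
Total hours worked: 0.66 × 0.3 = 0.198 pp.
TFP growth = 3 − 0.606 = 2.394%.

2.39%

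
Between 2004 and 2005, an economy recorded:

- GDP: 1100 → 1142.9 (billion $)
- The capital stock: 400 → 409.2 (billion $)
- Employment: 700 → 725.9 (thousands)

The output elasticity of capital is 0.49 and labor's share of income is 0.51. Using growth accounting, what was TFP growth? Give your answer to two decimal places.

GDP growth = (1142.9 − 1100) / 1100 = 3.9%.
The capital stock growth = (409.2 − 400) / 400 = 2.3%.
Employment growth = (725.9 − 700) / 700 = 3.7%.
Labor's share = 1 − 0.49 = 0.51.
The capital stock: 0.49 × 2.3 = 1.127 pp.
Employment: 0.51 × 3.7 = 1.887 pp.
TFP growth = 3.9 − 3.014 = 0.886%.

0.89%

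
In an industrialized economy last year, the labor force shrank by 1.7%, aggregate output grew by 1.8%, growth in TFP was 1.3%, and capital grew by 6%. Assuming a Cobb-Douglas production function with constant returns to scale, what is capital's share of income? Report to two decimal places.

gY = gA + α·gK + (1−α)·gL, so gY − gA − gL = α(gK − gL).
1.8 − 1.3 + 1.7 = α × (6 − (-1.7)).
2.2 = 7.7 α, so α = 0.2857.

α = 0.29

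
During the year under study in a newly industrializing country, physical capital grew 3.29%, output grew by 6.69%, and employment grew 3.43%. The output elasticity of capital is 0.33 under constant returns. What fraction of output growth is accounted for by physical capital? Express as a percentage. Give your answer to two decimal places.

Physical capital contributed 0.33 × 3.29 = 1.0857 pp.
Share of growth = 1.0857 / 6.69 × 100 = 16.2287%.

Physical capital accounted for 16.23% of growth.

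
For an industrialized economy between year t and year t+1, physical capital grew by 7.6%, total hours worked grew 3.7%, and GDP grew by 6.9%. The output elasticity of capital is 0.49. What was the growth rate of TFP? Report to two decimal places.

Labor's share = 1 − 0.49 = 0.51.
Physical capital: 0.49 × 7.6 = 3.724 pp.
Total hours worked: 0.51 × 3.7 = 1.887 pp.
TFP growth = 6.9 − 5.611 = 1.289%.

1.29%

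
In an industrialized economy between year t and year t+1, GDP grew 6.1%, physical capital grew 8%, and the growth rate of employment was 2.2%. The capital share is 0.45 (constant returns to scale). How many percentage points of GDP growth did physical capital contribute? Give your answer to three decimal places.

3.600 pp

Contribution = share × growth = 0.45 × 8 = 3.6 pp.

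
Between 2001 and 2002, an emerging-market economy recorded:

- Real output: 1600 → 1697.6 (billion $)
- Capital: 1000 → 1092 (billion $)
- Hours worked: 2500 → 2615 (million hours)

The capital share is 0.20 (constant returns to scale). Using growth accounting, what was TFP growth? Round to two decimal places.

0.58%

Real output growth = (1697.6 − 1600) / 1600 = 6.1%.
Capital growth = (1092 − 1000) / 1000 = 9.2%.
Hours worked growth = (2615 − 2500) / 2500 = 4.6%.
Labor's share = 1 − 0.2 = 0.8.
Capital: 0.2 × 9.2 = 1.84 pp.
Hours worked: 0.8 × 4.6 = 3.68 pp.
TFP growth = 6.1 − 5.52 = 0.58%.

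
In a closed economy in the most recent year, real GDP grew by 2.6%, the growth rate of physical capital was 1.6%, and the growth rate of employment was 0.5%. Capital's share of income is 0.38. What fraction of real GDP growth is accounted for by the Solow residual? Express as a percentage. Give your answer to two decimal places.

The Solow residual accounted for 64.69% of growth.

Labor's share = 1 − 0.38 = 0.62.
Physical capital: 0.38 × 1.6 = 0.608 pp.
Employment: 0.62 × 0.5 = 0.31 pp.
TFP growth = 2.6 − 0.918 = 1.682%.
TFP share of growth = 1.682 / 2.6 × 100 = 64.6923%.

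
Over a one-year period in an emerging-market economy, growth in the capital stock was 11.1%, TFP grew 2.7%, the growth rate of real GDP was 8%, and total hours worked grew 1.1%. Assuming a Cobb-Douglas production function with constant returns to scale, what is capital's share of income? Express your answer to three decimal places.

gY = gA + α·gK + (1−α)·gL, so gY − gA − gL = α(gK − gL).
8 − 2.7 − 1.1 = α × (11.1 − 1.1).
4.2 = 10 α, so α = 0.42.

α = 0.420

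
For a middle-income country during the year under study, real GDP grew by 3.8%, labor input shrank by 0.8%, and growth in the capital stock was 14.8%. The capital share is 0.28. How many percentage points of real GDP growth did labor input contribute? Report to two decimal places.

-0.58 pp

Labor's share = 1 − 0.28 = 0.72.
Contribution = share × growth = 0.72 × (-0.8) = -0.576 pp.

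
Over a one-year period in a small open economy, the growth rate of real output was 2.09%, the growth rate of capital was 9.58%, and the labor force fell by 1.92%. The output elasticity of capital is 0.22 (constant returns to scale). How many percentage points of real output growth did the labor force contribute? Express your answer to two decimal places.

-1.50

Labor's share = 1 − 0.22 = 0.78.
Contribution = share × growth = 0.78 × (-1.92) = -1.4976 pp.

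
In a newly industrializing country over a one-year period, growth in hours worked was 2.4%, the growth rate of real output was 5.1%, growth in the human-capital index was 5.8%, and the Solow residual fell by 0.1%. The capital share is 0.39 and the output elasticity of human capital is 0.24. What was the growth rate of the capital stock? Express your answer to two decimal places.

Labor's share = 1 − 0.39 − 0.24 = 0.37.
gY = gA + 0.24×5.8 + 0.37×2.4 + 0.39×g.
0.39×g = 5.1 + 0.1 − 2.28 = 2.92.
g = 2.92 / 0.39 = 7.4872%.

7.49%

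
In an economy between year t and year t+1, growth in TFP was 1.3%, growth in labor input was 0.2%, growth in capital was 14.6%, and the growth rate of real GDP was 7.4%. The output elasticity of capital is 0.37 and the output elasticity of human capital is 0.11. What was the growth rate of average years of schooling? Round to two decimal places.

Average years of schooling growth was 5.40%.

Labor's share = 1 − 0.37 − 0.11 = 0.52.
gY = gA + 0.37×14.6 + 0.52×0.2 + 0.11×g.
0.11×g = 7.4 − 1.3 − 5.506 = 0.594.
g = 0.594 / 0.11 = 5.4%.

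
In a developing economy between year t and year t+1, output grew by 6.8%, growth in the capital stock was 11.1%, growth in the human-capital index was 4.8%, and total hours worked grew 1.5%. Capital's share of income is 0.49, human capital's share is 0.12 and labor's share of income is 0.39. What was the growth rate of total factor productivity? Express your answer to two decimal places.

Labor's share = 1 − 0.49 − 0.12 = 0.39.
The capital stock: 0.49 × 11.1 = 5.439 pp.
The human-capital index: 0.12 × 4.8 = 0.576 pp.
Total hours worked: 0.39 × 1.5 = 0.585 pp.
TFP growth = 6.8 − 6.6 = 0.2%.

0.20%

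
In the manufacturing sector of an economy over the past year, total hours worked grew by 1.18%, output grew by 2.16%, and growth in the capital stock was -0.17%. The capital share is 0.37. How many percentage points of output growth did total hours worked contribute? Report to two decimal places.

0.74 percentage points

Labor's share = 1 − 0.37 = 0.63.
Contribution = share × growth = 0.63 × 1.18 = 0.7434 pp.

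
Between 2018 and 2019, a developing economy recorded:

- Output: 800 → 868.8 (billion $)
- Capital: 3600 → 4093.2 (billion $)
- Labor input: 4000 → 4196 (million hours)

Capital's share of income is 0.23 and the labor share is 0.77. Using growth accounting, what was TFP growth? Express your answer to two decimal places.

Output growth = (868.8 − 800) / 800 = 8.6%.
Capital growth = (4093.2 − 3600) / 3600 = 13.7%.
Labor input growth = (4196 − 4000) / 4000 = 4.9%.
Labor's share = 1 − 0.23 = 0.77.
Capital: 0.23 × 13.7 = 3.151 pp.
Labor input: 0.77 × 4.9 = 3.773 pp.
TFP growth = 8.6 − 6.924 = 1.676%.

1.68%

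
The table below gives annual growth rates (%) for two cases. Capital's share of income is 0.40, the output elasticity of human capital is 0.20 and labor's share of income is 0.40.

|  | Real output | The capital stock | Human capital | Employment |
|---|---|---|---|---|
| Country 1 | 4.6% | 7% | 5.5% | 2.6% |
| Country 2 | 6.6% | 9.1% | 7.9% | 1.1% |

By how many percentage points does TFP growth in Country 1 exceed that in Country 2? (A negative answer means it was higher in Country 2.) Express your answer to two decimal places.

Labor's share = 1 − 0.4 − 0.2 = 0.4.
Country 1: TFP = 4.6 − 2.8 − 1.1 − 1.04 = -0.34%.
Country 2: TFP = 6.6 − 3.64 − 1.58 − 0.44 = 0.94%.
Difference = -0.34 − (0.94) = -1.28 pp.

-1.28 percentage points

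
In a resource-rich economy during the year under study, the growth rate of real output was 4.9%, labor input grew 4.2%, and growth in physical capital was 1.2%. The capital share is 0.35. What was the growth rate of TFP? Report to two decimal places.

Labor's share = 1 − 0.35 = 0.65.
Physical capital: 0.35 × 1.2 = 0.42 pp.
Labor input: 0.65 × 4.2 = 2.73 pp.
TFP growth = 4.9 − 3.15 = 1.75%.

1.75%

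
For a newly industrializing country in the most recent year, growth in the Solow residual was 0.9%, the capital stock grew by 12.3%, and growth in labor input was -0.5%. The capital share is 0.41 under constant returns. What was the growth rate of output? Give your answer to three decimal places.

5.648%

Labor's share = 1 − 0.41 = 0.59.
The capital stock: 0.41 × 12.3 = 5.043 pp.
Labor input: 0.59 × (-0.5) = -0.295 pp.
Output growth = 0.9 + 4.748 = 5.648%.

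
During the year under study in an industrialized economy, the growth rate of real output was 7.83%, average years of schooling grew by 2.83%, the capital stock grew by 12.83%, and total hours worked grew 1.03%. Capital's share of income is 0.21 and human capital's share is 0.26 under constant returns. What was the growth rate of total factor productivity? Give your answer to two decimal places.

3.85%

Labor's share = 1 − 0.21 − 0.26 = 0.53.
The capital stock: 0.21 × 12.83 = 2.6943 pp.
Average years of schooling: 0.26 × 2.83 = 0.7358 pp.
Total hours worked: 0.53 × 1.03 = 0.5459 pp.
TFP growth = 7.83 − 3.976 = 3.854%.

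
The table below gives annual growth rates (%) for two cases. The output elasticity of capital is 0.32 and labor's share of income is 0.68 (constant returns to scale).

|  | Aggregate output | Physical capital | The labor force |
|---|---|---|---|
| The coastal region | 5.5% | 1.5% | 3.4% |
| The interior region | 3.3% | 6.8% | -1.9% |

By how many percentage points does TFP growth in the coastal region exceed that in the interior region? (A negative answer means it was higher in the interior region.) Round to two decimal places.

0.29 percentage points

Labor's share = 1 − 0.32 = 0.68.
The coastal region: TFP = 5.5 − 0.48 − 2.312 = 2.708%.
The interior region: TFP = 3.3 − 2.176 + 1.292 = 2.416%.
Difference = 2.708 − (2.416) = 0.292 pp.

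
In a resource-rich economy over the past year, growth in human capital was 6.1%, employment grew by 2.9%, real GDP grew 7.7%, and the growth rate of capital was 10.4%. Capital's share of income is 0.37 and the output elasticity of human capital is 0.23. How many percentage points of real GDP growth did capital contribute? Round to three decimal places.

Contribution = share × growth = 0.37 × 10.4 = 3.848 pp.

3.848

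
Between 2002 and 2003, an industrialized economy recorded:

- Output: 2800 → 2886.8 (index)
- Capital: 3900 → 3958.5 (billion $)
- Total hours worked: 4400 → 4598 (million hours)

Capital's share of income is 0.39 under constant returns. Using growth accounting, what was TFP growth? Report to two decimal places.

-0.23%

Output growth = (2886.8 − 2800) / 2800 = 3.1%.
Capital growth = (3958.5 − 3900) / 3900 = 1.5%.
Total hours worked growth = (4598 − 4400) / 4400 = 4.5%.
Labor's share = 1 − 0.39 = 0.61.
Capital: 0.39 × 1.5 = 0.585 pp.
Total hours worked: 0.61 × 4.5 = 2.745 pp.
TFP growth = 3.1 − 3.33 = -0.23%.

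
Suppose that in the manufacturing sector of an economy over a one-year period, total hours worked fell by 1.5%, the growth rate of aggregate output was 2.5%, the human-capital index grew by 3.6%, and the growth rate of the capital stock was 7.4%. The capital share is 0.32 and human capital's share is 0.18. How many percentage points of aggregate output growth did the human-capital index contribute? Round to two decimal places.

Contribution = share × growth = 0.18 × 3.6 = 0.648 pp.

0.65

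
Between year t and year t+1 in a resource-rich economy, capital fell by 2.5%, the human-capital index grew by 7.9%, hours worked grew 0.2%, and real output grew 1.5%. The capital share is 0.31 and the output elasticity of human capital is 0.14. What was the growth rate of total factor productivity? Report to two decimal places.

Total factor productivity grew 1.06%.

Labor's share = 1 − 0.31 − 0.14 = 0.55.
Capital: 0.31 × (-2.5) = -0.775 pp.
The human-capital index: 0.14 × 7.9 = 1.106 pp.
Hours worked: 0.55 × 0.2 = 0.11 pp.
TFP growth = 1.5 − 0.441 = 1.059%.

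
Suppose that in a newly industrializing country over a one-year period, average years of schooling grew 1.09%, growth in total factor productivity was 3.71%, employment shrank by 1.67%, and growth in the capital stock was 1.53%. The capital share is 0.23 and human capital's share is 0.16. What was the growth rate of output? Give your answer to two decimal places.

Labor's share = 1 − 0.23 − 0.16 = 0.61.
The capital stock: 0.23 × 1.53 = 0.3519 pp.
Average years of schooling: 0.16 × 1.09 = 0.1744 pp.
Employment: 0.61 × (-1.67) = -1.0187 pp.
Output growth = 3.71 + (-0.4924) = 3.2176%.

3.22%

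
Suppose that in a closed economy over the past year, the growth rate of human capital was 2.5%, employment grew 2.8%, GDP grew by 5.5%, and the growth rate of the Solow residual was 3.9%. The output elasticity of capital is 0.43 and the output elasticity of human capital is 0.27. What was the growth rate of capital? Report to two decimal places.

Capital growth was 0.20%.

Labor's share = 1 − 0.43 − 0.27 = 0.3.
gY = gA + 0.27×2.5 + 0.3×2.8 + 0.43×g.
0.43×g = 5.5 − 3.9 − 1.515 = 0.085.
g = 0.085 / 0.43 = 0.1977%.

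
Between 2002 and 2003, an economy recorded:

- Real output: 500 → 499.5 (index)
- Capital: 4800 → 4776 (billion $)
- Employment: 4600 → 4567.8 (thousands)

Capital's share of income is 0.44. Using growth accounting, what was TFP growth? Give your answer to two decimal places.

TFP growth was 0.51%.

Real output growth = (499.5 − 500) / 500 = -0.1%.
Capital growth = (4776 − 4800) / 4800 = -0.5%.
Employment growth = (4567.8 − 4600) / 4600 = -0.7%.
Labor's share = 1 − 0.44 = 0.56.
Capital: 0.44 × (-0.5) = -0.22 pp.
Employment: 0.56 × (-0.7) = -0.392 pp.
TFP growth = -0.1 + 0.612 = 0.512%.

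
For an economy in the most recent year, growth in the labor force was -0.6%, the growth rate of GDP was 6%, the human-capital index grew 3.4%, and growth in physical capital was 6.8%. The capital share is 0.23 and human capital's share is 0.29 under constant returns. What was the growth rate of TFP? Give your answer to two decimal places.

3.74%

Labor's share = 1 − 0.23 − 0.29 = 0.48.
Physical capital: 0.23 × 6.8 = 1.564 pp.
The human-capital index: 0.29 × 3.4 = 0.986 pp.
The labor force: 0.48 × (-0.6) = -0.288 pp.
TFP growth = 6 − 2.262 = 3.738%.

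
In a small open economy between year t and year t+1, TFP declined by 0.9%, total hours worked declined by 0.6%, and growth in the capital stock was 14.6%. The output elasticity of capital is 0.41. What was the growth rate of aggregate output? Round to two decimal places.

Labor's share = 1 − 0.41 = 0.59.
The capital stock: 0.41 × 14.6 = 5.986 pp.
Total hours worked: 0.59 × (-0.6) = -0.354 pp.
Output growth = -0.9 + 5.632 = 4.732%.

4.73%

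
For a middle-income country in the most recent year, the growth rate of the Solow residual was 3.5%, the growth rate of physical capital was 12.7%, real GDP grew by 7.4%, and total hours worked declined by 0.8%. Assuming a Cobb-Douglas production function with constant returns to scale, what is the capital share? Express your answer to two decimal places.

gY = gA + α·gK + (1−α)·gL, so gY − gA − gL = α(gK − gL).
7.4 − 3.5 + 0.8 = α × (12.7 − (-0.8)).
4.7 = 13.5 α, so α = 0.3481.

0.35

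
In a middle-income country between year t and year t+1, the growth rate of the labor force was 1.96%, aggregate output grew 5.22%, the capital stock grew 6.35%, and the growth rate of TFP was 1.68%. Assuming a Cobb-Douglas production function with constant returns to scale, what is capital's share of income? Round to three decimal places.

gY = gA + α·gK + (1−α)·gL, so gY − gA − gL = α(gK − gL).
5.22 − 1.68 − 1.96 = α × (6.35 − 1.96).
1.58 = 4.39 α, so α = 0.35991.

α = 0.360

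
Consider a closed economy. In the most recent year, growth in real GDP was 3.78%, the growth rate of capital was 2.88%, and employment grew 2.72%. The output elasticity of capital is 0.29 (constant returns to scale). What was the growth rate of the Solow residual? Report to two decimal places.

1.01%

Labor's share = 1 − 0.29 = 0.71.
Capital: 0.29 × 2.88 = 0.8352 pp.
Employment: 0.71 × 2.72 = 1.9312 pp.
TFP growth = 3.78 − 2.7664 = 1.0136%.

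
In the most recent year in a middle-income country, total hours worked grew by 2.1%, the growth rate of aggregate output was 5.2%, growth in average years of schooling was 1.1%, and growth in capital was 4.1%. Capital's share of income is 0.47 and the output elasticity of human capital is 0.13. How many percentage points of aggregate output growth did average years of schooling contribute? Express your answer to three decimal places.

Contribution = share × growth = 0.13 × 1.1 = 0.143 pp.

0.143 percentage points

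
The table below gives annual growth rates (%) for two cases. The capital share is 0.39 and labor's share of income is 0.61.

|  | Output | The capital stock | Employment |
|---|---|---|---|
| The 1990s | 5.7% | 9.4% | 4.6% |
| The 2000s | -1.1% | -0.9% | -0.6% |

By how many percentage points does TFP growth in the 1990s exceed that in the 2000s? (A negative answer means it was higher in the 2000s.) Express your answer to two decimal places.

-0.39 percentage points

Labor's share = 1 − 0.39 = 0.61.
The 1990s: TFP = 5.7 − 3.666 − 2.806 = -0.772%.
The 2000s: TFP = -1.1 + 0.351 + 0.366 = -0.383%.
Difference = -0.772 − (-0.383) = -0.389 pp.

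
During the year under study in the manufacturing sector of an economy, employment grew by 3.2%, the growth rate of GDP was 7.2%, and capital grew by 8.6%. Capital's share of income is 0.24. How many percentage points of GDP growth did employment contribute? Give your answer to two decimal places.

Labor's share = 1 − 0.24 = 0.76.
Contribution = share × growth = 0.76 × 3.2 = 2.432 pp.

2.43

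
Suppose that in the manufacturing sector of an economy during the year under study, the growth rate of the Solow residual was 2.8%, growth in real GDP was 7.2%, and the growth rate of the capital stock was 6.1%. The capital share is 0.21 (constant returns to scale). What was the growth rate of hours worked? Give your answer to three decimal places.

3.948%

Labor's share = 1 − 0.21 = 0.79.
gY = gA + 0.21×6.1 + 0.79×g.
0.79×g = 7.2 − 2.8 − 1.281 = 3.119.
g = 3.119 / 0.79 = 3.9481%.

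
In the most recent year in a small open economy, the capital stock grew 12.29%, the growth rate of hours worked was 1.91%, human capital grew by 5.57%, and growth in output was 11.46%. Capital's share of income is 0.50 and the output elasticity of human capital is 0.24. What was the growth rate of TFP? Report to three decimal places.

3.482%

Labor's share = 1 − 0.5 − 0.24 = 0.26.
The capital stock: 0.5 × 12.29 = 6.145 pp.
Human capital: 0.24 × 5.57 = 1.3368 pp.
Hours worked: 0.26 × 1.91 = 0.4966 pp.
TFP growth = 11.46 − 7.9784 = 3.4816%.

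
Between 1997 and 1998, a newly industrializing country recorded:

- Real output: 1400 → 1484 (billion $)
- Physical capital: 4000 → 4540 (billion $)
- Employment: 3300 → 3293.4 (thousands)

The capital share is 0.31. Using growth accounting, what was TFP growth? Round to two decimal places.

1.95%

Real output growth = (1484 − 1400) / 1400 = 6%.
Physical capital growth = (4540 − 4000) / 4000 = 13.5%.
Employment growth = (3293.4 − 3300) / 3300 = -0.2%.
Labor's share = 1 − 0.31 = 0.69.
Physical capital: 0.31 × 13.5 = 4.185 pp.
Employment: 0.69 × (-0.2) = -0.138 pp.
TFP growth = 6 − 4.047 = 1.953%.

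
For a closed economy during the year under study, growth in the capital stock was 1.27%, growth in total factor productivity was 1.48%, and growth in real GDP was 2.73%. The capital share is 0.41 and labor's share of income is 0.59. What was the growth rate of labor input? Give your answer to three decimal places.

Labor's share = 1 − 0.41 = 0.59.
gY = gA + 0.41×1.27 + 0.59×g.
0.59×g = 2.73 − 1.48 − 0.5207 = 0.7293.
g = 0.7293 / 0.59 = 1.2361%.

1.236%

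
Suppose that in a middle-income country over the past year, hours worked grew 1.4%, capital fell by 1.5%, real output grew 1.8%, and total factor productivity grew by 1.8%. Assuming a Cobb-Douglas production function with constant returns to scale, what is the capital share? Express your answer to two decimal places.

gY = gA + α·gK + (1−α)·gL, so gY − gA − gL = α(gK − gL).
1.8 − 1.8 − 1.4 = α × (-1.5 − 1.4).
-1.4 = -2.9 α, so α = 0.4828.

The capital share is 0.48.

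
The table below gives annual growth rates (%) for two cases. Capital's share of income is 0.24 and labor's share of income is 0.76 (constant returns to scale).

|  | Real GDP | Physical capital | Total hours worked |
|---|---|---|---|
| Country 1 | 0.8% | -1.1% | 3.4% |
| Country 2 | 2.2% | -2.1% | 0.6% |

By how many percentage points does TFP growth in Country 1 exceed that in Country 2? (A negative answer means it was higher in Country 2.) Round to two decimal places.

Labor's share = 1 − 0.24 = 0.76.
Country 1: TFP = 0.8 + 0.264 − 2.584 = -1.52%.
Country 2: TFP = 2.2 + 0.504 − 0.456 = 2.248%.
Difference = -1.52 − (2.248) = -3.768 pp.

-3.77 percentage points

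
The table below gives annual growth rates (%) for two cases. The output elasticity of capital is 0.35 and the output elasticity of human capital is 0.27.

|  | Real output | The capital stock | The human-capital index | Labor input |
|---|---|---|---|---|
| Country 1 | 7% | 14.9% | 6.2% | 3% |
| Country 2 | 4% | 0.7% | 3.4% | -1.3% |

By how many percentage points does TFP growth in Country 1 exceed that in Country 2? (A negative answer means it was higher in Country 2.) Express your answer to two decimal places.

-4.36 percentage points

Labor's share = 1 − 0.35 − 0.27 = 0.38.
Country 1: TFP = 7 − 5.215 − 1.674 − 1.14 = -1.029%.
Country 2: TFP = 4 − 0.245 − 0.918 + 0.494 = 3.331%.
Difference = -1.029 − (3.331) = -4.36 pp.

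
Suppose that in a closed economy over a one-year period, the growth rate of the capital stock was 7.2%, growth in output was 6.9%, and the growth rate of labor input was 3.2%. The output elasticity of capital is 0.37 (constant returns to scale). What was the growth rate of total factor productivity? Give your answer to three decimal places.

2.220%

Labor's share = 1 − 0.37 = 0.63.
The capital stock: 0.37 × 7.2 = 2.664 pp.
Labor input: 0.63 × 3.2 = 2.016 pp.
TFP growth = 6.9 − 4.68 = 2.22%.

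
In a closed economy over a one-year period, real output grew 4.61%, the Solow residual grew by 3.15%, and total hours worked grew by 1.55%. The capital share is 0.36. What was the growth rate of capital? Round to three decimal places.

Labor's share = 1 − 0.36 = 0.64.
gY = gA + 0.64×1.55 + 0.36×g.
0.36×g = 4.61 − 3.15 − 0.992 = 0.468.
g = 0.468 / 0.36 = 1.3%.

1.300%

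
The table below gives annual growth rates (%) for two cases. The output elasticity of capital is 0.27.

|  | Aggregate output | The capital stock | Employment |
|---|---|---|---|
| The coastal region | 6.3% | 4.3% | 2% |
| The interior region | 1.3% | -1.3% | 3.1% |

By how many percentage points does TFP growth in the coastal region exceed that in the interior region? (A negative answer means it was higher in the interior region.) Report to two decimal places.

Labor's share = 1 − 0.27 = 0.73.
The coastal region: TFP = 6.3 − 1.161 − 1.46 = 3.679%.
The interior region: TFP = 1.3 + 0.351 − 2.263 = -0.612%.
Difference = 3.679 − (-0.612) = 4.291 pp.

4.29 percentage points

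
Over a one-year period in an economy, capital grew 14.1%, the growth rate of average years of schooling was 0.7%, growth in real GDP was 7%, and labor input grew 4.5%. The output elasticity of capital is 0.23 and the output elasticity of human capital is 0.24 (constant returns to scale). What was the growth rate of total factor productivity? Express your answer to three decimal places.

Labor's share = 1 − 0.23 − 0.24 = 0.53.
Capital: 0.23 × 14.1 = 3.243 pp.
Average years of schooling: 0.24 × 0.7 = 0.168 pp.
Labor input: 0.53 × 4.5 = 2.385 pp.
TFP growth = 7 − 5.796 = 1.204%.

Total factor productivity growth was 1.204%.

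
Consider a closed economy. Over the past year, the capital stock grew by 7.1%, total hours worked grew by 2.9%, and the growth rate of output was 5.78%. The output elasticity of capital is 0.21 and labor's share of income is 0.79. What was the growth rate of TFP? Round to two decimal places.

TFP growth was 2.00%.

Labor's share = 1 − 0.21 = 0.79.
The capital stock: 0.21 × 7.1 = 1.491 pp.
Total hours worked: 0.79 × 2.9 = 2.291 pp.
TFP growth = 5.78 − 3.782 = 1.998%.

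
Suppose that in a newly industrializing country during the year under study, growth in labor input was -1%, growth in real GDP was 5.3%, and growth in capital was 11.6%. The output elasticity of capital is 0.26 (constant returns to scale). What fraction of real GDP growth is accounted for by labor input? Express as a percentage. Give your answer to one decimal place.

Labor input accounted for -14.0% of growth.

Labor's share = 1 − 0.26 = 0.74.
Labor input contributed 0.74 × (-1) = -0.74 pp.
Share of growth = -0.74 / 5.3 × 100 = -13.962%.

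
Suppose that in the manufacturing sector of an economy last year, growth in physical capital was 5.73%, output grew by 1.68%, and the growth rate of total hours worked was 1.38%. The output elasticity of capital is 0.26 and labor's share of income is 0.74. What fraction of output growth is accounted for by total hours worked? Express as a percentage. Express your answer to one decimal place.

Labor's share = 1 − 0.26 = 0.74.
Total hours worked contributed 0.74 × 1.38 = 1.0212 pp.
Share of growth = 1.0212 / 1.68 × 100 = 60.786%.

Total hours worked accounted for 60.8% of growth.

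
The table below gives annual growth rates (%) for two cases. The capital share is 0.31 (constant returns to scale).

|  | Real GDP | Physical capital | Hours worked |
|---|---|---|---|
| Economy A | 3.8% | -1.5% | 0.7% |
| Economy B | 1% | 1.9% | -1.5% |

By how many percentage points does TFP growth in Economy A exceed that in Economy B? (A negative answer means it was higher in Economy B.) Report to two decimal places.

2.34 percentage points

Labor's share = 1 − 0.31 = 0.69.
Economy A: TFP = 3.8 + 0.465 − 0.483 = 3.782%.
Economy B: TFP = 1 − 0.589 + 1.035 = 1.446%.
Difference = 3.782 − (1.446) = 2.336 pp.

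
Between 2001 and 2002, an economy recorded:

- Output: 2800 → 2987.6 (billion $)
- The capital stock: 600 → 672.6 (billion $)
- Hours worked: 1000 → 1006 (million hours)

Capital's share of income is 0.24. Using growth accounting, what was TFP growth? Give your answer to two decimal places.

Output growth = (2987.6 − 2800) / 2800 = 6.7%.
The capital stock growth = (672.6 − 600) / 600 = 12.1%.
Hours worked growth = (1006 − 1000) / 1000 = 0.6%.
Labor's share = 1 − 0.24 = 0.76.
The capital stock: 0.24 × 12.1 = 2.904 pp.
Hours worked: 0.76 × 0.6 = 0.456 pp.
TFP growth = 6.7 − 3.36 = 3.34%.

TFP grew 3.34%.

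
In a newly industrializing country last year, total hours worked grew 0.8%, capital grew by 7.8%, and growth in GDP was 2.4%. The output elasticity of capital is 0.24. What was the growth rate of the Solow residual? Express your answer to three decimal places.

-0.080%

Labor's share = 1 − 0.24 = 0.76.
Capital: 0.24 × 7.8 = 1.872 pp.
Total hours worked: 0.76 × 0.8 = 0.608 pp.
TFP growth = 2.4 − 2.48 = -0.08%.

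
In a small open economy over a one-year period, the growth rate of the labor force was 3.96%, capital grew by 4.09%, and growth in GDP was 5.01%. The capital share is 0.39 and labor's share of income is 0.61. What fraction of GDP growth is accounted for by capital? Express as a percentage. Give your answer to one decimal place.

31.8%

Capital contributed 0.39 × 4.09 = 1.5951 pp.
Share of growth = 1.5951 / 5.01 × 100 = 31.838%.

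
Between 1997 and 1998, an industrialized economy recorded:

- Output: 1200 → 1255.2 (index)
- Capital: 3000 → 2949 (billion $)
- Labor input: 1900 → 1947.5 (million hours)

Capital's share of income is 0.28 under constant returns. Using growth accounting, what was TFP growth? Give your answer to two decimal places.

3.28%

Output growth = (1255.2 − 1200) / 1200 = 4.6%.
Capital growth = (2949 − 3000) / 3000 = -1.7%.
Labor input growth = (1947.5 − 1900) / 1900 = 2.5%.
Labor's share = 1 − 0.28 = 0.72.
Capital: 0.28 × (-1.7) = -0.476 pp.
Labor input: 0.72 × 2.5 = 1.8 pp.
TFP growth = 4.6 − 1.324 = 3.276%.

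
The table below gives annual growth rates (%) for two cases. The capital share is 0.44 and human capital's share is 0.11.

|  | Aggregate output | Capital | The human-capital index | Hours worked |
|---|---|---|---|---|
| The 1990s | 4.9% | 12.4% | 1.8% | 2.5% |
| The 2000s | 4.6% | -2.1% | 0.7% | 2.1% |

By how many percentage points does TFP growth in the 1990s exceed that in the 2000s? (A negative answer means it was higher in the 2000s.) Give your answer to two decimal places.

Labor's share = 1 − 0.44 − 0.11 = 0.45.
The 1990s: TFP = 4.9 − 5.456 − 0.198 − 1.125 = -1.879%.
The 2000s: TFP = 4.6 + 0.924 − 0.077 − 0.945 = 4.502%.
Difference = -1.879 − (4.502) = -6.381 pp.

-6.38 percentage points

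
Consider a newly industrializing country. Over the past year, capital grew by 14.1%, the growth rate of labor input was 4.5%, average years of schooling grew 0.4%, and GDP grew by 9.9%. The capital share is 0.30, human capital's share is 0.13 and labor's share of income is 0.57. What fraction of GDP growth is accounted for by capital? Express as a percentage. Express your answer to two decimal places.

Capital contributed 0.3 × 14.1 = 4.23 pp.
Share of growth = 4.23 / 9.9 × 100 = 42.7273%.

42.73%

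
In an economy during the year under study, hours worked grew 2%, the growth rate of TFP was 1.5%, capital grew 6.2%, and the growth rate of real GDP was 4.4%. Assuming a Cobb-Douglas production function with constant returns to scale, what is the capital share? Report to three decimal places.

gY = gA + α·gK + (1−α)·gL, so gY − gA − gL = α(gK − gL).
4.4 − 1.5 − 2 = α × (6.2 − 2).
0.9 = 4.2 α, so α = 0.21429.

0.214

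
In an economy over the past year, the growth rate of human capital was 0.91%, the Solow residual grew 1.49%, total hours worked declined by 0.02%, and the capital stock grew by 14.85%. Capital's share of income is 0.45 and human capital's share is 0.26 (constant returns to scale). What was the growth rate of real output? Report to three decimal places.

Labor's share = 1 − 0.45 − 0.26 = 0.29.
The capital stock: 0.45 × 14.85 = 6.6825 pp.
Human capital: 0.26 × 0.91 = 0.2366 pp.
Total hours worked: 0.29 × (-0.02) = -0.0058 pp.
Output growth = 1.49 + 6.9133 = 8.4033%.

8.403%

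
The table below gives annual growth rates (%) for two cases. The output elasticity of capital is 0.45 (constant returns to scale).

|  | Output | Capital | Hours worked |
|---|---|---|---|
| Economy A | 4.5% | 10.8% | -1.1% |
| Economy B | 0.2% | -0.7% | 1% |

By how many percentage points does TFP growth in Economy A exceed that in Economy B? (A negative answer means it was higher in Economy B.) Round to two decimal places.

Labor's share = 1 − 0.45 = 0.55.
Economy A: TFP = 4.5 − 4.86 + 0.605 = 0.245%.
Economy B: TFP = 0.2 + 0.315 − 0.55 = -0.035%.
Difference = 0.245 − (-0.035) = 0.28 pp.

0.28 percentage points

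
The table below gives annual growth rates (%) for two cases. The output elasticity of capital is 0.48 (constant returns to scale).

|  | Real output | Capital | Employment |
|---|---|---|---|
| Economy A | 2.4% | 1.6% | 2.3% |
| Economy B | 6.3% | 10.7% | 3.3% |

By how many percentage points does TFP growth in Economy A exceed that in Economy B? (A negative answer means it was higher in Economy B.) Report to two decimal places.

0.99 percentage points

Labor's share = 1 − 0.48 = 0.52.
Economy A: TFP = 2.4 − 0.768 − 1.196 = 0.436%.
Economy B: TFP = 6.3 − 5.136 − 1.716 = -0.552%.
Difference = 0.436 − (-0.552) = 0.988 pp.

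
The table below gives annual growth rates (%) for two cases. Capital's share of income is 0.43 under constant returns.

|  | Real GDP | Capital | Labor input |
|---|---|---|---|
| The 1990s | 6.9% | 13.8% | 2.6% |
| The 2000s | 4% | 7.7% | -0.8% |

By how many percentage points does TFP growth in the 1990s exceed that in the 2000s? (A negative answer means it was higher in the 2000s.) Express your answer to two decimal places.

-1.66 percentage points

Labor's share = 1 − 0.43 = 0.57.
The 1990s: TFP = 6.9 − 5.934 − 1.482 = -0.516%.
The 2000s: TFP = 4 − 3.311 + 0.456 = 1.145%.
Difference = -0.516 − (1.145) = -1.661 pp.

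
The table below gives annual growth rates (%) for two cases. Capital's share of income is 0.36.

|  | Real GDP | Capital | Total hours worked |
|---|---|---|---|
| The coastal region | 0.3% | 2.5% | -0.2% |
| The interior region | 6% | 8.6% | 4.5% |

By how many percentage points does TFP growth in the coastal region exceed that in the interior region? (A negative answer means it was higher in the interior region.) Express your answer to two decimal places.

Labor's share = 1 − 0.36 = 0.64.
The coastal region: TFP = 0.3 − 0.9 + 0.128 = -0.472%.
The interior region: TFP = 6 − 3.096 − 2.88 = 0.024%.
Difference = -0.472 − (0.024) = -0.496 pp.

-0.50 percentage points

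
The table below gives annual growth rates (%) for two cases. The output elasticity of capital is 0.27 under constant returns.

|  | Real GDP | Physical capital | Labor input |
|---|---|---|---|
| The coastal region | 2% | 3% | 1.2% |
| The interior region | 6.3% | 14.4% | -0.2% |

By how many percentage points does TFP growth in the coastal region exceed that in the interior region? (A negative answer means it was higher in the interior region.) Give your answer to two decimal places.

-2.24 percentage points

Labor's share = 1 − 0.27 = 0.73.
The coastal region: TFP = 2 − 0.81 − 0.876 = 0.314%.
The interior region: TFP = 6.3 − 3.888 + 0.146 = 2.558%.
Difference = 0.314 − (2.558) = -2.244 pp.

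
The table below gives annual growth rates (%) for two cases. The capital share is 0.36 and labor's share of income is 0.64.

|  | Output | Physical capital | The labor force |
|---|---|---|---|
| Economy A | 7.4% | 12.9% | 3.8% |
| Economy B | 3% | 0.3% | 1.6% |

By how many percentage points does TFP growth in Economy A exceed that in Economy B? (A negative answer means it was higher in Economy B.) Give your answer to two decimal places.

Labor's share = 1 − 0.36 = 0.64.
Economy A: TFP = 7.4 − 4.644 − 2.432 = 0.324%.
Economy B: TFP = 3 − 0.108 − 1.024 = 1.868%.
Difference = 0.324 − (1.868) = -1.544 pp.

-1.54 percentage points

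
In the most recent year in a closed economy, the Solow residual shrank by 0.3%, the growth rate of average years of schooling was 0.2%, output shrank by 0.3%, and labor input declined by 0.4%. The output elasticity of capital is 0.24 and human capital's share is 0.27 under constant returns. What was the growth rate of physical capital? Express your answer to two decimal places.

Labor's share = 1 − 0.24 − 0.27 = 0.49.
gY = gA + 0.27×0.2 + 0.49×(-0.4) + 0.24×g.
0.24×g = -0.3 + 0.3 + 0.142 = 0.142.
g = 0.142 / 0.24 = 0.5917%.

0.59%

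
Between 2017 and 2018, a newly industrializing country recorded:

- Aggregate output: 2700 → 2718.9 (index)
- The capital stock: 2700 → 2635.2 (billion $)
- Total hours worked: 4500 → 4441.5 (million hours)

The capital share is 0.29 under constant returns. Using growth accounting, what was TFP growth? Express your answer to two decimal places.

Aggregate output growth = (2718.9 − 2700) / 2700 = 0.7%.
The capital stock growth = (2635.2 − 2700) / 2700 = -2.4%.
Total hours worked growth = (4441.5 − 4500) / 4500 = -1.3%.
Labor's share = 1 − 0.29 = 0.71.
The capital stock: 0.29 × (-2.4) = -0.696 pp.
Total hours worked: 0.71 × (-1.3) = -0.923 pp.
TFP growth = 0.7 + 1.619 = 2.319%.

2.32%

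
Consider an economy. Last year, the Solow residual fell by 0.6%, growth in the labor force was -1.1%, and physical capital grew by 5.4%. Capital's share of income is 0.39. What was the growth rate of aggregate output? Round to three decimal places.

Aggregate output grew 0.835%.

Labor's share = 1 − 0.39 = 0.61.
Physical capital: 0.39 × 5.4 = 2.106 pp.
The labor force: 0.61 × (-1.1) = -0.671 pp.
Output growth = -0.6 + 1.435 = 0.835%.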